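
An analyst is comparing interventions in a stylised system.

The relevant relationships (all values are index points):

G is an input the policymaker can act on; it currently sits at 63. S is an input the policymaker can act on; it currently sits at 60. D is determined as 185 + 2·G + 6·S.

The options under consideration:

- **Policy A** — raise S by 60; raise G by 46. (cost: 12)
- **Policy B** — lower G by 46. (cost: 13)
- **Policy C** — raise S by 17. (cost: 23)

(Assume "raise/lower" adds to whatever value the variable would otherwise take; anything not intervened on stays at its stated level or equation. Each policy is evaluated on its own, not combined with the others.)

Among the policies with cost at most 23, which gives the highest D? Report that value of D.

Policy A (S + 60, G + 46):
  G = 63 + 46 = 109
  S = 60 + 60 = 120
  D = 185 + 2·109 + 6·120 = 1123
Policy B (G − 46):
  G = 63 − 46 = 17
  S = 60
  D = 185 + 2·17 + 6·60 = 579
Policy C (S + 17):
  G = 63
  S = 60 + 17 = 77
  D = 185 + 2·63 + 6·77 = 773
Comparing — Policy A: D=1123, Policy B: D=579, Policy C: D=773. Highest is 1123 (Policy A).

1123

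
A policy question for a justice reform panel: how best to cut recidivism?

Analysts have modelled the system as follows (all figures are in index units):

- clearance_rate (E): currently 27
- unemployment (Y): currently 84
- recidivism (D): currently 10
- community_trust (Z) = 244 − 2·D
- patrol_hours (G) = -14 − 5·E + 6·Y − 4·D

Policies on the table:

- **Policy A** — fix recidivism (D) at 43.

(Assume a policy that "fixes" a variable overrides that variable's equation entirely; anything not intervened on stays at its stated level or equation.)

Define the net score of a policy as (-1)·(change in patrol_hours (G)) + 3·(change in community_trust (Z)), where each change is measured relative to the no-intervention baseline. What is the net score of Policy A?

Baseline:
  E = 27
  Y = 84
  D = 10
  Z = 244 − 2·10 = 224
  G = -14 − 5·27 + 6·84 − 4·10 = 315
Policy A (D := 43):
  E = 27
  Y = 84
  D = 43
  Z = 244 − 2·43 = 158
  G = -14 − 5·27 + 6·84 − 4·43 = 183
ΔG = 183 − 315 = -132; ΔZ = 158 − 224 = -66
Score = (-1)·(-132) + 3·(-66) = -66

-66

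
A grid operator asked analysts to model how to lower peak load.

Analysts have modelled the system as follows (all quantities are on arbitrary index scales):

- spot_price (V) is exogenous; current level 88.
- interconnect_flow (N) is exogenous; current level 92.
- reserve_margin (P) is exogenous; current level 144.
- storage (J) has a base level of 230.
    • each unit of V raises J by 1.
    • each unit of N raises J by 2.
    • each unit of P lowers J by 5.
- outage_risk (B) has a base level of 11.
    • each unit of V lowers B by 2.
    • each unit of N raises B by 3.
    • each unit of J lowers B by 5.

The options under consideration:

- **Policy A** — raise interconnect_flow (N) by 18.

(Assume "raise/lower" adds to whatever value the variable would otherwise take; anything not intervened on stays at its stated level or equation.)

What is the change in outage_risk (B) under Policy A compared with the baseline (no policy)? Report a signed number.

Baseline:
  V = 88
  N = 92
  P = 144
  J = 230 + 88 + 2·92 − 5·144 = -218
  B = 11 − 2·88 + 3·92 − 5·(-218) = 1201
Policy A (N + 18):
  V = 88
  N = 92 + 18 = 110
  P = 144
  J = 230 + 88 + 2·110 − 5·144 = -182
  B = 11 − 2·88 + 3·110 − 5·(-182) = 1075
Change in B: 1075 − 1201 = -126

-126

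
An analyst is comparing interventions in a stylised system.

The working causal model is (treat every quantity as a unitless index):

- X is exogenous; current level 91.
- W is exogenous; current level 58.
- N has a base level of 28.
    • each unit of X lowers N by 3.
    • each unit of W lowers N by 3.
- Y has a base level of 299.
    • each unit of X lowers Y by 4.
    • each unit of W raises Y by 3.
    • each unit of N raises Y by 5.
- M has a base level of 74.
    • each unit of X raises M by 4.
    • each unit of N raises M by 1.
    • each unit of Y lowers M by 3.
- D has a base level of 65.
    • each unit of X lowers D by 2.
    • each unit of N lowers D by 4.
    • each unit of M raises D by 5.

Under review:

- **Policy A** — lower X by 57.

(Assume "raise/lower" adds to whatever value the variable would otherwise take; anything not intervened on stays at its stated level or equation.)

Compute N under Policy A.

Policy A (X − 57):
  X = 91 − 57 = 34
  W = 58
  N = 28 − 3·34 − 3·58 = -248

-248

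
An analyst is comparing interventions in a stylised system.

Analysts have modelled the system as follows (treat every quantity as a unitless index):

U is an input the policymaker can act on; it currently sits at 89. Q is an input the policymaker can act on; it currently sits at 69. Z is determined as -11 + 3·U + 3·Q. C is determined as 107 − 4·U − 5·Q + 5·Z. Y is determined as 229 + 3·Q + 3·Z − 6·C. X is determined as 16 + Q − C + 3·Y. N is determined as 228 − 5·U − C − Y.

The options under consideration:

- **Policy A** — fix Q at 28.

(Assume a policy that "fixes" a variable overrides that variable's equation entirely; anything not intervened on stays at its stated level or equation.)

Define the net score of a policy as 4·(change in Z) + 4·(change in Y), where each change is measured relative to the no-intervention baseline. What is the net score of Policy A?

7380

Baseline:
  U = 89
  Q = 69
  Z = -11 + 3·89 + 3·69 = 463
  C = 107 − 4·89 − 5·69 + 5·463 = 1721
  Y = 229 + 3·69 + 3·463 − 6·1721 = -8501
Policy A (Q := 28):
  U = 89
  Q = 28
  Z = -11 + 3·89 + 3·28 = 340
  C = 107 − 4·89 − 5·28 + 5·340 = 1311
  Y = 229 + 3·28 + 3·340 − 6·1311 = -6533
ΔZ = 340 − 463 = -123; ΔY = -6533 − (-8501) = 1968
Score = 4·(-123) + 4·1968 = 7380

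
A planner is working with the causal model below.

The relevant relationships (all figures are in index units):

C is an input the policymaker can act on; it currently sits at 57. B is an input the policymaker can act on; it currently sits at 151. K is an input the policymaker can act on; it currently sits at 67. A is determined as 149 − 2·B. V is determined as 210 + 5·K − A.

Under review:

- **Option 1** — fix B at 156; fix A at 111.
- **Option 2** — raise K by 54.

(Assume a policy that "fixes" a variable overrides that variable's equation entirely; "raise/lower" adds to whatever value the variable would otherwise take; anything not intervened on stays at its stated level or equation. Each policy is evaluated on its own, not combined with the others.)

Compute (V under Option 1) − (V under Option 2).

-534

Option 1 (B := 156, A := 111):
  B = 156
  K = 67
  A = 111
  V = 210 + 5·67 − 111 = 434
Option 2 (K + 54):
  B = 151
  K = 67 + 54 = 121
  A = 149 − 2·151 = -153
  V = 210 + 5·121 − (-153) = 968
V: 434 − 968 = -534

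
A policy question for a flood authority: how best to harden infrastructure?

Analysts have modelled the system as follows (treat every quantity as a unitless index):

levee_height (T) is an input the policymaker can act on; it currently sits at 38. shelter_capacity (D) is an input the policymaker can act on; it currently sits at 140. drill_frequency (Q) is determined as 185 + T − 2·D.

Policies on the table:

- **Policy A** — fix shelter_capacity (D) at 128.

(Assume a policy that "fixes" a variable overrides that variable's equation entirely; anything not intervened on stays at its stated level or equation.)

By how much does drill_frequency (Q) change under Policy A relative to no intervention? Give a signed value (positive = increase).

Baseline:
  T = 38
  D = 140
  Q = 185 + 38 − 2·140 = -57
Policy A (D := 128):
  T = 38
  D = 128
  Q = 185 + 38 − 2·128 = -33
Change in Q: -33 − (-57) = 24

24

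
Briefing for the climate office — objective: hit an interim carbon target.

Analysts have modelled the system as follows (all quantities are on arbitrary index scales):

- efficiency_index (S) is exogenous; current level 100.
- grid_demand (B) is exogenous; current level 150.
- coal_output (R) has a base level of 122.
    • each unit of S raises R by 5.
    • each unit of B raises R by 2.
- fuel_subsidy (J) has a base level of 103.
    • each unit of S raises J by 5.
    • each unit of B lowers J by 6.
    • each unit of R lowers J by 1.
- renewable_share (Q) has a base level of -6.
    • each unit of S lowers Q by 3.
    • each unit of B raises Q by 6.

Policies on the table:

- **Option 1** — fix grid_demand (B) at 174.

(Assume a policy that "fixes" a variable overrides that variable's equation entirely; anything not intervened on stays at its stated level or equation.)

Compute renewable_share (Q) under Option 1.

Option 1 (B := 174):
  S = 100
  B = 174
  Q = -6 − 3·100 + 6·174 = 738

738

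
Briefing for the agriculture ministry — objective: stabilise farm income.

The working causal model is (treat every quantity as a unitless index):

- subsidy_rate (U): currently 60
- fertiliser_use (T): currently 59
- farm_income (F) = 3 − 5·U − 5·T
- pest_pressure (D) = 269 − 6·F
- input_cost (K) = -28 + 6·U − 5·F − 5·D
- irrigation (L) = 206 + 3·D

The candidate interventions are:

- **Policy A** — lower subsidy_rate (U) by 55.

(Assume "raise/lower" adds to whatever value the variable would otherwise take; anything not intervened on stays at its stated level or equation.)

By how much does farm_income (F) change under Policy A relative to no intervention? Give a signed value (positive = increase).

Baseline:
  U = 60
  T = 59
  F = 3 − 5·60 − 5·59 = -592
Policy A (U − 55):
  U = 60 − 55 = 5
  T = 59
  F = 3 − 5·5 − 5·59 = -317
Change in F: -317 − (-592) = 275

275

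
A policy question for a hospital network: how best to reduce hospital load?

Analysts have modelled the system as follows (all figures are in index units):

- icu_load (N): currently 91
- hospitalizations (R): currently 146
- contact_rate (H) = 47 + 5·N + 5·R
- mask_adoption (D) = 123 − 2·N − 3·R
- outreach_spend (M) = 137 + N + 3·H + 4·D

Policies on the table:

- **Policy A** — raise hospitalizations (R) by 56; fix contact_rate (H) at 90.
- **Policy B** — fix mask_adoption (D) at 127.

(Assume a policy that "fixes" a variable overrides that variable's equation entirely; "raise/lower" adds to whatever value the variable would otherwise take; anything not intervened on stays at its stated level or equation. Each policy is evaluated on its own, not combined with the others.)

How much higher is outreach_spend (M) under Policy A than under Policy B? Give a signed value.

Policy A (R + 56, H := 90):
  N = 91
  R = 146 + 56 = 202
  H = 90
  D = 123 − 2·91 − 3·202 = -665
  M = 137 + 91 + 3·90 + 4·(-665) = -2162
Policy B (D := 127):
  N = 91
  R = 146
  H = 47 + 5·91 + 5·146 = 1232
  D = 127
  M = 137 + 91 + 3·1232 + 4·127 = 4432
M: -2162 − 4432 = -6594

-6594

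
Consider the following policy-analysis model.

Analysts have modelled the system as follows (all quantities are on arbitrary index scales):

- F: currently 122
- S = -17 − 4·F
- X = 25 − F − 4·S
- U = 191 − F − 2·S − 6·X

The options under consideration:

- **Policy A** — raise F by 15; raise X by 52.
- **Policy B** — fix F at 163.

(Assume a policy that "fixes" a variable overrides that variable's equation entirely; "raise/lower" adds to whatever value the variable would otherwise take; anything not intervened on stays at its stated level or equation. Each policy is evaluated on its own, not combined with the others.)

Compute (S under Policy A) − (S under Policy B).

Policy A (F + 15, X + 52):
  F = 122 + 15 = 137
  S = -17 − 4·137 = -565
Policy B (F := 163):
  F = 163
  S = -17 − 4·163 = -669
S: -565 − (-669) = 104

104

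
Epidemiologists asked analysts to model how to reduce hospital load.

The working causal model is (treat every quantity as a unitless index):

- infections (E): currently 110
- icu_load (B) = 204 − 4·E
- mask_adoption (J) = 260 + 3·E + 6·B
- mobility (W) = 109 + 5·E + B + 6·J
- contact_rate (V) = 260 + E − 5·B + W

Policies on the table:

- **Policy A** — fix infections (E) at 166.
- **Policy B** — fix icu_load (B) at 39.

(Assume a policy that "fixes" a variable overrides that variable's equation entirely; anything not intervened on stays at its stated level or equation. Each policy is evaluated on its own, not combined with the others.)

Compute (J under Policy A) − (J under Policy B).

Policy A (E := 166):
  E = 166
  B = 204 − 4·166 = -460
  J = 260 + 3·166 + 6·(-460) = -2002
Policy B (B := 39):
  E = 110
  B = 39
  J = 260 + 3·110 + 6·39 = 824
J: -2002 − 824 = -2826

-2826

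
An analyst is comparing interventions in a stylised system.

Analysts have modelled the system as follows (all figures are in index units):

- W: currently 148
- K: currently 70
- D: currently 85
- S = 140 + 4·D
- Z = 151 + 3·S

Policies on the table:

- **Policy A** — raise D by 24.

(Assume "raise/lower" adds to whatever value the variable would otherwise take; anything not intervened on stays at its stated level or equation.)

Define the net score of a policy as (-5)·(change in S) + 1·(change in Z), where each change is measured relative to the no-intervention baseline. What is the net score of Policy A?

Baseline:
  D = 85
  S = 140 + 4·85 = 480
  Z = 151 + 3·480 = 1591
Policy A (D + 24):
  D = 85 + 24 = 109
  S = 140 + 4·109 = 576
  Z = 151 + 3·576 = 1879
ΔS = 576 − 480 = 96; ΔZ = 1879 − 1591 = 288
Score = (-5)·96 + 1·288 = -192

-192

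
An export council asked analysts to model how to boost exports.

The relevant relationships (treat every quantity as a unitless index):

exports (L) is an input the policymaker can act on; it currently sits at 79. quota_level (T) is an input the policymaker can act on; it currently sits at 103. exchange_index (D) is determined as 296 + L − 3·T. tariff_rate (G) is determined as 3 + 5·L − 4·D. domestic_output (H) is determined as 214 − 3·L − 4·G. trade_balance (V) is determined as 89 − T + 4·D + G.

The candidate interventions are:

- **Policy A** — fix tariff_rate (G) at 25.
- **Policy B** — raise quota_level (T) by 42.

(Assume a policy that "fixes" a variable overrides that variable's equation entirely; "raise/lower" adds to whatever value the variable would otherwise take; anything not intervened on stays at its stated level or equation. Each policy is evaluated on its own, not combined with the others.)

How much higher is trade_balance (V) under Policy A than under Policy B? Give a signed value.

Policy A (G := 25):
  L = 79
  T = 103
  D = 296 + 79 − 3·103 = 66
  G = 25
  V = 89 − 103 + 4·66 + 25 = 275
Policy B (T + 42):
  L = 79
  T = 103 + 42 = 145
  D = 296 + 79 − 3·145 = -60
  G = 3 + 5·79 − 4·(-60) = 638
  V = 89 − 145 + 4·(-60) + 638 = 342
V: 275 − 342 = -67

-67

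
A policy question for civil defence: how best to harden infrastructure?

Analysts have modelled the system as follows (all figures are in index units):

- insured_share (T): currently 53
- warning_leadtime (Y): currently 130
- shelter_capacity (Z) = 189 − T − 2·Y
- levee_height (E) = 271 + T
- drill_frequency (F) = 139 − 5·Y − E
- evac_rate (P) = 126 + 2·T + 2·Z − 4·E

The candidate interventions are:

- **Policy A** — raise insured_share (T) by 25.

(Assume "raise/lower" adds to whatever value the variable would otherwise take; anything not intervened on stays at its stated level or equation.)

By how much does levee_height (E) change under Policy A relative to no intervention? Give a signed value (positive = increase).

25

Baseline:
  T = 53
  E = 271 + 53 = 324
Policy A (T + 25):
  T = 53 + 25 = 78
  E = 271 + 78 = 349
Change in E: 349 − 324 = 25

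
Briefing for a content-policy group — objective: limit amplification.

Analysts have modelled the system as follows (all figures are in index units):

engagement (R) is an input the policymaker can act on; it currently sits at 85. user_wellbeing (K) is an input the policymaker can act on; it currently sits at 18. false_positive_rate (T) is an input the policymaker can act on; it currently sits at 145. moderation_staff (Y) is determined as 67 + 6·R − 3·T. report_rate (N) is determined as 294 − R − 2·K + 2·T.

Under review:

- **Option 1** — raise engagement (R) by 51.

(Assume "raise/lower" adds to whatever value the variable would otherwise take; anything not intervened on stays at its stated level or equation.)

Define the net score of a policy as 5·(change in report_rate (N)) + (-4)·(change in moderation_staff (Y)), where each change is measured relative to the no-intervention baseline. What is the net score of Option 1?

-1479

Baseline:
  R = 85
  K = 18
  T = 145
  Y = 67 + 6·85 − 3·145 = 142
  N = 294 − 85 − 2·18 + 2·145 = 463
Option 1 (R + 51):
  R = 85 + 51 = 136
  K = 18
  T = 145
  Y = 67 + 6·136 − 3·145 = 448
  N = 294 − 136 − 2·18 + 2·145 = 412
ΔN = 412 − 463 = -51; ΔY = 448 − 142 = 306
Score = 5·(-51) + (-4)·306 = -1479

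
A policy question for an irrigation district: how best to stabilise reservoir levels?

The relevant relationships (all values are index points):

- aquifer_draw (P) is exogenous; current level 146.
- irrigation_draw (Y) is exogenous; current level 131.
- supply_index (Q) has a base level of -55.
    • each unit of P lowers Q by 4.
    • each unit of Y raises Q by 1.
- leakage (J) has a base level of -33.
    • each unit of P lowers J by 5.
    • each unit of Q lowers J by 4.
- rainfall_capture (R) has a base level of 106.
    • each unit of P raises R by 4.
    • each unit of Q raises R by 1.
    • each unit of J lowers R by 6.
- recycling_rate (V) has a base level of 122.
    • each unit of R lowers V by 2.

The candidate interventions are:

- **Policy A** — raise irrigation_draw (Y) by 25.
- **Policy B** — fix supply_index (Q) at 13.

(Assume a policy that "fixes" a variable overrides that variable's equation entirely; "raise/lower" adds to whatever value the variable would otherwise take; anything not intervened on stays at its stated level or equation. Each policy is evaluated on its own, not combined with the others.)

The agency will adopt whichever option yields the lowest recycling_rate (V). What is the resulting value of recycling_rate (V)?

Policy A (Y + 25):
  P = 146
  Y = 131 + 25 = 156
  Q = -55 − 4·146 + 156 = -483
  J = -33 − 5·146 − 4·(-483) = 1169
  R = 106 + 4·146 + (-483) − 6·1169 = -6807
  V = 122 − 2·(-6807) = 13736
Policy B (Q := 13):
  P = 146
  Y = 131
  Q = 13
  J = -33 − 5·146 − 4·13 = -815
  R = 106 + 4·146 + 13 − 6·(-815) = 5593
  V = 122 − 2·5593 = -11064
Comparing — Policy A: V=13736, Policy B: V=-11064. Lowest is -11064 (Policy B).

-11064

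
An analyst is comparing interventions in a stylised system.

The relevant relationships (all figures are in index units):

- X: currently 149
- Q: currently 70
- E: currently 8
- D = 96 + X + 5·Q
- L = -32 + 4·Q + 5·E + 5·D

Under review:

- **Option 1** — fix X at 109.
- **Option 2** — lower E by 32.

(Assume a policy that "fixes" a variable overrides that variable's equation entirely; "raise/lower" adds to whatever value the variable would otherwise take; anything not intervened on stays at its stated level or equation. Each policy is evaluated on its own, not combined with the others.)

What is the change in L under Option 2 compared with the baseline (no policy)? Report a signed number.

-160

Baseline:
  X = 149
  Q = 70
  E = 8
  D = 96 + 149 + 5·70 = 595
  L = -32 + 4·70 + 5·8 + 5·595 = 3263
Option 2 (E − 32):
  X = 149
  Q = 70
  E = 8 − 32 = -24
  D = 96 + 149 + 5·70 = 595
  L = -32 + 4·70 + 5·(-24) + 5·595 = 3103
Change in L: 3103 − 3263 = -160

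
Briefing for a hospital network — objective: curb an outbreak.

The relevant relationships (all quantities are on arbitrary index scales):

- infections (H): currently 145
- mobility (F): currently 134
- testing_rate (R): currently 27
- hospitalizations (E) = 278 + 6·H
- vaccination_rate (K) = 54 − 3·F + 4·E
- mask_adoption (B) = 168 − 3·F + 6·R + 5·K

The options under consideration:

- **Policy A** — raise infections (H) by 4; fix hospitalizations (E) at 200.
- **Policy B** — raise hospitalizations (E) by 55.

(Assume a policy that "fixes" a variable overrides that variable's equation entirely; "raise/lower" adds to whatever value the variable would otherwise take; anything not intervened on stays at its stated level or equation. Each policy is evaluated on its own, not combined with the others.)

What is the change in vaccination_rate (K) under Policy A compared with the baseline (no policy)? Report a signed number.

Baseline:
  H = 145
  F = 134
  E = 278 + 6·145 = 1148
  K = 54 − 3·134 + 4·1148 = 4244
Policy A (H + 4, E := 200):
  H = 145 + 4 = 149
  F = 134
  E = 200
  K = 54 − 3·134 + 4·200 = 452
Change in K: 452 − 4244 = -3792

-3792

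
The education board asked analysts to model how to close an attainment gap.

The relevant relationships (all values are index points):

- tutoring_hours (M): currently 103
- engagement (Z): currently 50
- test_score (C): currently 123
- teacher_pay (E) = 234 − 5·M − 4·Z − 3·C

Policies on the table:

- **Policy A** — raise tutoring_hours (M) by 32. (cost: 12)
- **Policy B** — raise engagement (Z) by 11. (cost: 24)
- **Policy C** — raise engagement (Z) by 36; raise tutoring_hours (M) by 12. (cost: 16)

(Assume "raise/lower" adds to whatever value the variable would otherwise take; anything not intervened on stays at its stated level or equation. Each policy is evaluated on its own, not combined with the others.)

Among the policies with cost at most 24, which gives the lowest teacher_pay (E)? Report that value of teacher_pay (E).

Policy A (M + 32):
  M = 103 + 32 = 135
  Z = 50
  C = 123
  E = 234 − 5·135 − 4·50 − 3·123 = -1010
Policy B (Z + 11):
  M = 103
  Z = 50 + 11 = 61
  C = 123
  E = 234 − 5·103 − 4·61 − 3·123 = -894
Policy C (Z + 36, M + 12):
  M = 103 + 12 = 115
  Z = 50 + 36 = 86
  C = 123
  E = 234 − 5·115 − 4·86 − 3·123 = -1054
Comparing — Policy A: E=-1010, Policy B: E=-894, Policy C: E=-1054. Lowest is -1054 (Policy C).

-1054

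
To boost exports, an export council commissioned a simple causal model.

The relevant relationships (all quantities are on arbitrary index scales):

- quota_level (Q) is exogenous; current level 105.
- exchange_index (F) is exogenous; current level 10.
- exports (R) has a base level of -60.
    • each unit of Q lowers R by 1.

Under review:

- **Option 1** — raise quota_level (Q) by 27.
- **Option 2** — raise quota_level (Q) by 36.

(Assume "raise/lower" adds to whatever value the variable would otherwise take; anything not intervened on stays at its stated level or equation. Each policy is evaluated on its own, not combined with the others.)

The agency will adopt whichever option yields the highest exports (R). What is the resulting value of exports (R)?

Option 1 (Q + 27):
  Q = 105 + 27 = 132
  R = -60 − 132 = -192
Option 2 (Q + 36):
  Q = 105 + 36 = 141
  R = -60 − 141 = -201
Comparing — Option 1: R=-192, Option 2: R=-201. Highest is -192 (Option 1).

-192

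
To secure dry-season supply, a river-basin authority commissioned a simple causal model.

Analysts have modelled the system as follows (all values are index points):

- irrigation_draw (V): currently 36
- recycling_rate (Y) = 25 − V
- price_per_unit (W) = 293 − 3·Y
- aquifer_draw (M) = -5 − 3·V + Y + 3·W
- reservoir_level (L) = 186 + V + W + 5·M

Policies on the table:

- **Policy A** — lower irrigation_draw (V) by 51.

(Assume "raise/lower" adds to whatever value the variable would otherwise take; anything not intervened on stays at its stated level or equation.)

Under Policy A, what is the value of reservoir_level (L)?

3339

Policy A (V − 51):
  V = 36 − 51 = -15
  Y = 25 − (-15) = 40
  W = 293 − 3·40 = 173
  M = -5 − 3·(-15) + 40 + 3·173 = 599
  L = 186 + (-15) + 173 + 5·599 = 3339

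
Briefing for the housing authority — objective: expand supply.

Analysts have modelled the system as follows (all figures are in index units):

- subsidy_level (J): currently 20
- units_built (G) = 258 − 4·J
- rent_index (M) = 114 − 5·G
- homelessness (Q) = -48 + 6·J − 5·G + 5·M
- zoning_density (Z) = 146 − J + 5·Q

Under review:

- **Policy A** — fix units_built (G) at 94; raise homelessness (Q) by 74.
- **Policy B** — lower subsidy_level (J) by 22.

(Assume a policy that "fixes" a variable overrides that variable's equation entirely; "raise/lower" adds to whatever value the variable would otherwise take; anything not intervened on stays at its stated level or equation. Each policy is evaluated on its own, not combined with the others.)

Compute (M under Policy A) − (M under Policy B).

860

Policy A (G := 94, Q + 74):
  J = 20
  G = 94
  M = 114 − 5·94 = -356
Policy B (J − 22):
  J = 20 − 22 = -2
  G = 258 − 4·(-2) = 266
  M = 114 − 5·266 = -1216
M: -356 − (-1216) = 860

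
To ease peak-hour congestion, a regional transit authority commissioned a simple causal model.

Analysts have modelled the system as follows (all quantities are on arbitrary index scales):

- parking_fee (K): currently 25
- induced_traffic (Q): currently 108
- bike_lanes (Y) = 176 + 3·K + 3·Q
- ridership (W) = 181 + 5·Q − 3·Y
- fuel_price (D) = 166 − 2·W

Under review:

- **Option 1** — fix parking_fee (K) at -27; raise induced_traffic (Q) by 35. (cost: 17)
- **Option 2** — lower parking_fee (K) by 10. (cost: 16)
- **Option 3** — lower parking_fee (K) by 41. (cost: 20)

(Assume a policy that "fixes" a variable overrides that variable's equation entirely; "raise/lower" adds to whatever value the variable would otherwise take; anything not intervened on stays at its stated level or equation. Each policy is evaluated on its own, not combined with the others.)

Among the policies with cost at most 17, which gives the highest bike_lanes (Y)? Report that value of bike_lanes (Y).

545

Option 1 (K := -27, Q + 35):
  K = -27
  Q = 108 + 35 = 143
  Y = 176 + 3·(-27) + 3·143 = 524
Option 2 (K − 10):
  K = 25 − 10 = 15
  Q = 108
  Y = 176 + 3·15 + 3·108 = 545
Comparing — Option 1: Y=524, Option 2: Y=545. Highest is 545 (Option 2).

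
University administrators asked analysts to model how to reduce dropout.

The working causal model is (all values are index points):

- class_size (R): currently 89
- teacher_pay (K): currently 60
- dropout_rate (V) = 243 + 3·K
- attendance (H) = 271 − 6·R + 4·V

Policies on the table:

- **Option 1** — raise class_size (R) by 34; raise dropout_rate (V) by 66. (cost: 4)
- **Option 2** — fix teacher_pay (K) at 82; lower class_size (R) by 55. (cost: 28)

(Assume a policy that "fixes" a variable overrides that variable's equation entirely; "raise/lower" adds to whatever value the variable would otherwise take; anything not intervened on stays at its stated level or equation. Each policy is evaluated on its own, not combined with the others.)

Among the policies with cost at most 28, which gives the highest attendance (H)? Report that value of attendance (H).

Option 1 (R + 34, V + 66):
  R = 89 + 34 = 123
  K = 60
  V = 243 + 3·60 (+66 from intervention) = 489
  H = 271 − 6·123 + 4·489 = 1489
Option 2 (K := 82, R − 55):
  R = 89 − 55 = 34
  K = 82
  V = 243 + 3·82 = 489
  H = 271 − 6·34 + 4·489 = 2023
Comparing — Option 1: H=1489, Option 2: H=2023. Highest is 2023 (Option 2).

2023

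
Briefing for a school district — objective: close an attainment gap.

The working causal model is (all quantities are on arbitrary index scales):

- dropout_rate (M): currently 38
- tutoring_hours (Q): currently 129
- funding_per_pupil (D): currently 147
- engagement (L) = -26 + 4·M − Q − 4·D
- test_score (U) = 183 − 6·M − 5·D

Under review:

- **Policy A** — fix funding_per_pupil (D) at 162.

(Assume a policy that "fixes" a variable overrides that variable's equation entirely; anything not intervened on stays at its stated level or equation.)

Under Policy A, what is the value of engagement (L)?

-651

Policy A (D := 162):
  M = 38
  Q = 129
  D = 162
  L = -26 + 4·38 − 129 − 4·162 = -651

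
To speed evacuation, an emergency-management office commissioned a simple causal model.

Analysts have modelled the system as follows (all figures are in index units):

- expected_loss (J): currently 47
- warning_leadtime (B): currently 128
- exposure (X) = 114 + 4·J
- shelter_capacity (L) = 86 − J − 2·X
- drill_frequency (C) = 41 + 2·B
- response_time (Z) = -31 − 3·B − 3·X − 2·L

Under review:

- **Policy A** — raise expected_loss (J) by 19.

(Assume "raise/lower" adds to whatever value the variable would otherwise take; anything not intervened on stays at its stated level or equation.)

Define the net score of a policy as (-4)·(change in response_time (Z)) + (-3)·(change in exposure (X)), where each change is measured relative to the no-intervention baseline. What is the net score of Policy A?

-684

Baseline:
  J = 47
  B = 128
  X = 114 + 4·47 = 302
  L = 86 − 47 − 2·302 = -565
  Z = -31 − 3·128 − 3·302 − 2·(-565) = -191
Policy A (J + 19):
  J = 47 + 19 = 66
  B = 128
  X = 114 + 4·66 = 378
  L = 86 − 66 − 2·378 = -736
  Z = -31 − 3·128 − 3·378 − 2·(-736) = -77
ΔZ = -77 − (-191) = 114; ΔX = 378 − 302 = 76
Score = (-4)·114 + (-3)·76 = -684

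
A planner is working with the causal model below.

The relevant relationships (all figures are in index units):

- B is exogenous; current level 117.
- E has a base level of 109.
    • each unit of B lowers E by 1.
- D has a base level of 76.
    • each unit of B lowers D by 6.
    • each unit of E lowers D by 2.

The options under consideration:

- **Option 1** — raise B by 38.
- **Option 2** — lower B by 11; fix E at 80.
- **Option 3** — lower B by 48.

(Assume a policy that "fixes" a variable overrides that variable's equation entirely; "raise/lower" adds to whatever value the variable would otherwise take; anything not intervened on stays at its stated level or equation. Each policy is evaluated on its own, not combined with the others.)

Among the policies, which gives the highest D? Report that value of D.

Option 1 (B + 38):
  B = 117 + 38 = 155
  E = 109 − 155 = -46
  D = 76 − 6·155 − 2·(-46) = -762
Option 2 (B − 11, E := 80):
  B = 117 − 11 = 106
  E = 80
  D = 76 − 6·106 − 2·80 = -720
Option 3 (B − 48):
  B = 117 − 48 = 69
  E = 109 − 69 = 40
  D = 76 − 6·69 − 2·40 = -418
Comparing — Option 1: D=-762, Option 2: D=-720, Option 3: D=-418. Highest is -418 (Option 3).

-418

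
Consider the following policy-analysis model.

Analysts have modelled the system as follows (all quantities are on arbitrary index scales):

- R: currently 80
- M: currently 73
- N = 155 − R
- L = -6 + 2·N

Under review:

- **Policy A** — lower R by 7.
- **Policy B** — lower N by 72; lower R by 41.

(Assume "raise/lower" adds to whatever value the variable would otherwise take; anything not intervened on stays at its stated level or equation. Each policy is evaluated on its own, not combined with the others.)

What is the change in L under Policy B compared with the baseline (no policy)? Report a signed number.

-62

Baseline:
  R = 80
  N = 155 − 80 = 75
  L = -6 + 2·75 = 144
Policy B (N − 72, R − 41):
  R = 80 − 41 = 39
  N = 155 − 39 (−72 from intervention) = 44
  L = -6 + 2·44 = 82
Change in L: 82 − 144 = -62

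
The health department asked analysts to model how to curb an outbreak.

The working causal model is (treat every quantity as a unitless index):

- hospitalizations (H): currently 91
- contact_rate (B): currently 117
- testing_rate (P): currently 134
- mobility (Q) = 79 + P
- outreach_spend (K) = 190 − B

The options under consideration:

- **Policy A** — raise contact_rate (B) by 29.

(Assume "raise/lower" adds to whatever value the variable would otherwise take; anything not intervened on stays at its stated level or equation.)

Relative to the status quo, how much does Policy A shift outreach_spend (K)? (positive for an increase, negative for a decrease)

Baseline:
  B = 117
  K = 190 − 117 = 73
Policy A (B + 29):
  B = 117 + 29 = 146
  K = 190 − 146 = 44
Change in K: 44 − 73 = -29

-29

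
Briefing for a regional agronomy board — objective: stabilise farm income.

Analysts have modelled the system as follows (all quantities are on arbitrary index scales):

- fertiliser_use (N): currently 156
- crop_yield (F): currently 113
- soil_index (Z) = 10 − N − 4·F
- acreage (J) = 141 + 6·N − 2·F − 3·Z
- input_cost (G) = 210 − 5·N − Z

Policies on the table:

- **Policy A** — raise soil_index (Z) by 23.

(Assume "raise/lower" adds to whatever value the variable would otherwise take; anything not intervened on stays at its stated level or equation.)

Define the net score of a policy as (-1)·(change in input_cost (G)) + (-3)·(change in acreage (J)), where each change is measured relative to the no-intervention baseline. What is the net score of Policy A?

230

Baseline:
  N = 156
  F = 113
  Z = 10 − 156 − 4·113 = -598
  J = 141 + 6·156 − 2·113 − 3·(-598) = 2645
  G = 210 − 5·156 − (-598) = 28
Policy A (Z + 23):
  N = 156
  F = 113
  Z = 10 − 156 − 4·113 (+23 from intervention) = -575
  J = 141 + 6·156 − 2·113 − 3·(-575) = 2576
  G = 210 − 5·156 − (-575) = 5
ΔG = 5 − 28 = -23; ΔJ = 2576 − 2645 = -69
Score = (-1)·(-23) + (-3)·(-69) = 230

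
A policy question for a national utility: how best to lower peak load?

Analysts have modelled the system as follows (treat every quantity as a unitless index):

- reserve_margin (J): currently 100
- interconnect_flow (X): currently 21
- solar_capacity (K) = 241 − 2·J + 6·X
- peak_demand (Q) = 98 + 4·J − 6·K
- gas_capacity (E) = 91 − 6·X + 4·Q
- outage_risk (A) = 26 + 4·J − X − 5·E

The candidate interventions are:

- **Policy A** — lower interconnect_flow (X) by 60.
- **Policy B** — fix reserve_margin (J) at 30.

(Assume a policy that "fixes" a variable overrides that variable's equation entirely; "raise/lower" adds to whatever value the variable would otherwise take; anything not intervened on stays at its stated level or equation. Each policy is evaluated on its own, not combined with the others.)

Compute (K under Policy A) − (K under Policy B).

-500

Policy A (X − 60):
  J = 100
  X = 21 − 60 = -39
  K = 241 − 2·100 + 6·(-39) = -193
Policy B (J := 30):
  J = 30
  X = 21
  K = 241 − 2·30 + 6·21 = 307
K: -193 − 307 = -500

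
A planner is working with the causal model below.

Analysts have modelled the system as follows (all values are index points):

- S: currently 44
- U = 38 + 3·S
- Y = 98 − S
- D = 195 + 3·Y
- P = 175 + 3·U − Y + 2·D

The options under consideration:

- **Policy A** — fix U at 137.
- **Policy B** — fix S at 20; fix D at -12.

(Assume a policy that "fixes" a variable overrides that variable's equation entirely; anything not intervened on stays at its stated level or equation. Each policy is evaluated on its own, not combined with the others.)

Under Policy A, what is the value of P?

Policy A (U := 137):
  S = 44
  U = 137
  Y = 98 − 44 = 54
  D = 195 + 3·54 = 357
  P = 175 + 3·137 − 54 + 2·357 = 1246

1246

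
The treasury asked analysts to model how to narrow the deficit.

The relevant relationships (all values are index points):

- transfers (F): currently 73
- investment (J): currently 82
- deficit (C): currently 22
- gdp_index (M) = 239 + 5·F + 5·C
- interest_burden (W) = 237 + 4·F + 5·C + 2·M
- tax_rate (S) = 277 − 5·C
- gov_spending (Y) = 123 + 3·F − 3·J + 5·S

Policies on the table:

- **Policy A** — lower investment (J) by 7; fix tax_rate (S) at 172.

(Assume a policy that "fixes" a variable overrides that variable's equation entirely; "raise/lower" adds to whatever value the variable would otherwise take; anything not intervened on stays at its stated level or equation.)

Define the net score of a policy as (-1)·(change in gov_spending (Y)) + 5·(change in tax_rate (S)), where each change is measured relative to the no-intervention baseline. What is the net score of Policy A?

-21

Baseline:
  F = 73
  J = 82
  C = 22
  S = 277 − 5·22 = 167
  Y = 123 + 3·73 − 3·82 + 5·167 = 931
Policy A (J − 7, S := 172):
  F = 73
  J = 82 − 7 = 75
  C = 22
  S = 172
  Y = 123 + 3·73 − 3·75 + 5·172 = 977
ΔY = 977 − 931 = 46; ΔS = 172 − 167 = 5
Score = (-1)·46 + 5·5 = -21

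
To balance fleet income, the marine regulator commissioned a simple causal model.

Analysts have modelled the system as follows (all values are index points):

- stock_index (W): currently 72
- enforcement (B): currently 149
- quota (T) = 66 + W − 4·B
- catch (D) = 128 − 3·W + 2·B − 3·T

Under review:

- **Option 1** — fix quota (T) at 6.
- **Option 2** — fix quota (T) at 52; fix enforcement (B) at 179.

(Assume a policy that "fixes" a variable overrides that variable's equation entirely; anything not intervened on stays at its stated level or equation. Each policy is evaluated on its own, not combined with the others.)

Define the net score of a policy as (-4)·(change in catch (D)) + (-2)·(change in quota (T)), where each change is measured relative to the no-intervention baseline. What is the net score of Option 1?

4640

Baseline:
  W = 72
  B = 149
  T = 66 + 72 − 4·149 = -458
  D = 128 − 3·72 + 2·149 − 3·(-458) = 1584
Option 1 (T := 6):
  W = 72
  B = 149
  T = 6
  D = 128 − 3·72 + 2·149 − 3·6 = 192
ΔD = 192 − 1584 = -1392; ΔT = 6 − (-458) = 464
Score = (-4)·(-1392) + (-2)·464 = 4640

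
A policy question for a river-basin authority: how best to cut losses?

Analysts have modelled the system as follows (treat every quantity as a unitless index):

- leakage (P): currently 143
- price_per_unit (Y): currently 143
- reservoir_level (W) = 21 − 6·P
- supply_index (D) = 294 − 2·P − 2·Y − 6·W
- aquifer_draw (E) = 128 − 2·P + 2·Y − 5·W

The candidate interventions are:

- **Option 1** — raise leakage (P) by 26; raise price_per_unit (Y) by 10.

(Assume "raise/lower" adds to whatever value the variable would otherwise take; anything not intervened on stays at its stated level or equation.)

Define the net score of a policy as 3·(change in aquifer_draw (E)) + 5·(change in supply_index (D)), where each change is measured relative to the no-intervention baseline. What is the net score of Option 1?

Baseline:
  P = 143
  Y = 143
  W = 21 − 6·143 = -837
  D = 294 − 2·143 − 2·143 − 6·(-837) = 4744
  E = 128 − 2·143 + 2·143 − 5·(-837) = 4313
Option 1 (P + 26, Y + 10):
  P = 143 + 26 = 169
  Y = 143 + 10 = 153
  W = 21 − 6·169 = -993
  D = 294 − 2·169 − 2·153 − 6·(-993) = 5608
  E = 128 − 2·169 + 2·153 − 5·(-993) = 5061
ΔE = 5061 − 4313 = 748; ΔD = 5608 − 4744 = 864
Score = 3·748 + 5·864 = 6564

6564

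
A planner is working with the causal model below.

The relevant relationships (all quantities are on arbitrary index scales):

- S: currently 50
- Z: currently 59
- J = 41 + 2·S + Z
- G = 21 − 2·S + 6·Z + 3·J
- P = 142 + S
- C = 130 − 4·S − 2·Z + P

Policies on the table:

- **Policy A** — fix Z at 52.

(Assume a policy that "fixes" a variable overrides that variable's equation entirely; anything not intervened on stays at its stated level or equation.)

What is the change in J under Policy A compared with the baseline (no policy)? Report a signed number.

-7

Baseline:
  S = 50
  Z = 59
  J = 41 + 2·50 + 59 = 200
Policy A (Z := 52):
  S = 50
  Z = 52
  J = 41 + 2·50 + 52 = 193
Change in J: 193 − 200 = -7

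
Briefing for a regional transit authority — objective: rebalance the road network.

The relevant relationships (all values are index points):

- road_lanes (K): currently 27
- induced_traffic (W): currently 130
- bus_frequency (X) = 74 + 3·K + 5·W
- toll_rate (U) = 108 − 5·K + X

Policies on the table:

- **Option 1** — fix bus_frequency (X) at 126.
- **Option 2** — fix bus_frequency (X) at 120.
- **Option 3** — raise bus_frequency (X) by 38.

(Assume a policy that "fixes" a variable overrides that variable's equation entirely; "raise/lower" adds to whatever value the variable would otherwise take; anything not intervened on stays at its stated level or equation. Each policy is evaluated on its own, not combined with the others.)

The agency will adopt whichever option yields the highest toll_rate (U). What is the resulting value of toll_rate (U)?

816

Option 1 (X := 126):
  K = 27
  W = 130
  X = 126
  U = 108 − 5·27 + 126 = 99
Option 2 (X := 120):
  K = 27
  W = 130
  X = 120
  U = 108 − 5·27 + 120 = 93
Option 3 (X + 38):
  K = 27
  W = 130
  X = 74 + 3·27 + 5·130 (+38 from intervention) = 843
  U = 108 − 5·27 + 843 = 816
Comparing — Option 1: U=99, Option 2: U=93, Option 3: U=816. Highest is 816 (Option 3).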